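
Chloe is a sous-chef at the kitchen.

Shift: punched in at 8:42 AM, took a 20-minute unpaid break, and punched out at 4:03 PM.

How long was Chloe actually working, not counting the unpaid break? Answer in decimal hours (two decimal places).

7.02 hours

Shift: 8:42 AM–4:03 PM = 7 h 21 min; less 20 min break → 7 h 1 min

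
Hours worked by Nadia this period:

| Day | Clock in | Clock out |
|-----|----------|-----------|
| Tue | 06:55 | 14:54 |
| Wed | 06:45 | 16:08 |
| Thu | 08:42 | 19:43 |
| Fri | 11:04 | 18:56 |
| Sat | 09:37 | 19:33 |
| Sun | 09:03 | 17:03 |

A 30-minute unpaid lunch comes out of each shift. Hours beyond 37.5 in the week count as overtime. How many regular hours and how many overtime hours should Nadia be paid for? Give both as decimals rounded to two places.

Tue: 06:55–14:54 = 7 h 59 min; less 30 min break → 7 h 29 min
Wed: 06:45–16:08 = 9 h 23 min; less 30 min break → 8 h 53 min
Thu: 08:42–19:43 = 11 h 1 min; less 30 min break → 10 h 31 min
Fri: 11:04–18:56 = 7 h 52 min; less 30 min break → 7 h 22 min
Sat: 09:37–19:33 = 9 h 56 min; less 30 min break → 9 h 26 min
Sun: 09:03–17:03 = 8 h 0 min; less 30 min break → 7 h 30 min
Total worked: 51 h 11 min = 51.18 h.
Threshold 37.5 h → overtime 13 h 41 min, regular 37 h 30 min.

Regular 37.50 hours, overtime 13.68 hours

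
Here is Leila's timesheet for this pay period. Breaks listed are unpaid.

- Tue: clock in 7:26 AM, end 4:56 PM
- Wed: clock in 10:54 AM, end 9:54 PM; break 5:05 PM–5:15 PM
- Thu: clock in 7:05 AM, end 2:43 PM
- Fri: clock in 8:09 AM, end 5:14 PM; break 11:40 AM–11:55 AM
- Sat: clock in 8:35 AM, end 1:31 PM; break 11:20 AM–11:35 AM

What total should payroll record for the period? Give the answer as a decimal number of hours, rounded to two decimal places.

Tue: 7:26 AM–4:56 PM = 9 h 30 min
Wed: 10:54 AM–9:54 PM = 11 h 0 min; less 10 min break → 10 h 50 min
Thu: 7:05 AM–2:43 PM = 7 h 38 min
Fri: 8:09 AM–5:14 PM = 9 h 5 min; less 15 min break → 8 h 50 min
Sat: 8:35 AM–1:31 PM = 4 h 56 min; less 15 min break → 4 h 41 min
Total: 9 h 30 min + 10 h 50 min + 7 h 38 min + 8 h 50 min + 4 h 41 min = 41 h 29 min.

41.48 hours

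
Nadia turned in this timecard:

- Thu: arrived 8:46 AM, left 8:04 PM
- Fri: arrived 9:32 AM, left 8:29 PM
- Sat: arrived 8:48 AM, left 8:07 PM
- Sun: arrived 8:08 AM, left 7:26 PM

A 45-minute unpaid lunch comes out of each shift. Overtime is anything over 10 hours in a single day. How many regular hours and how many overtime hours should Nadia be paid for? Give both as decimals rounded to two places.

Regular 40.00 hours, overtime 1.87 hours

Thu: 8:46 AM–8:04 PM = 11 h 18 min; less 45 min break → 10 h 33 min
Fri: 9:32 AM–8:29 PM = 10 h 57 min; less 45 min break → 10 h 12 min
Sat: 8:48 AM–8:07 PM = 11 h 19 min; less 45 min break → 10 h 34 min
Sun: 8:08 AM–7:26 PM = 11 h 18 min; less 45 min break → 10 h 33 min
Thu reg 10 h 0 min / OT 0 h 33 min; Fri reg 10 h 0 min / OT 0 h 12 min; Sat reg 10 h 0 min / OT 0 h 34 min; Sun reg 10 h 0 min / OT 0 h 33 min.
Totals: regular 40 h 0 min, overtime 1 h 52 min.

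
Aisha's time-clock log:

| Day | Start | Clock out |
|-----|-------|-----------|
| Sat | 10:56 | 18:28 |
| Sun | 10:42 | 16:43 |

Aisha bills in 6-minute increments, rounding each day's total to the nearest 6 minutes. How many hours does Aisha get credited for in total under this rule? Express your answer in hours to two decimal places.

13.50 hours

Sat: 10:56–18:28 = 7 h 32 min → rounds to 7 h 30 min
Sun: 10:42–16:43 = 6 h 1 min → rounds to 6 h 0 min
Total credited: 13 h 30 min.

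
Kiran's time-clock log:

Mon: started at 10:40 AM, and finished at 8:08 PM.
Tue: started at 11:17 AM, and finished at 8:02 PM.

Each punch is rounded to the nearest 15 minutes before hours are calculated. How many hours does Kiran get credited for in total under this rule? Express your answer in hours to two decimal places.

Mon: in 10:40 AM→10:45 AM, out 8:08 PM→8:15 PM; 9 h 30 min
Tue: in 11:17 AM→11:15 AM, out 8:02 PM→8:00 PM; 8 h 45 min
Total credited: 18 h 15 min.

18.25 hours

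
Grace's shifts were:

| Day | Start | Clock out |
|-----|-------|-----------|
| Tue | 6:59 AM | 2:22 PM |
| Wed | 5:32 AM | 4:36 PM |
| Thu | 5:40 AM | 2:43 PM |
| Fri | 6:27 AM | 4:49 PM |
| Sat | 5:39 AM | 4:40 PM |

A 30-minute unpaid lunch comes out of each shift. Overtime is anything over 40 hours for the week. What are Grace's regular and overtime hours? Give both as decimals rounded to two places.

Tue: 6:59 AM–2:22 PM = 7 h 23 min; less 30 min break → 6 h 53 min
Wed: 5:32 AM–4:36 PM = 11 h 4 min; less 30 min break → 10 h 34 min
Thu: 5:40 AM–2:43 PM = 9 h 3 min; less 30 min break → 8 h 33 min
Fri: 6:27 AM–4:49 PM = 10 h 22 min; less 30 min break → 9 h 52 min
Sat: 5:39 AM–4:40 PM = 11 h 1 min; less 30 min break → 10 h 31 min
Total worked: 46 h 23 min = 46.38 h.
Threshold 40 h → overtime 6 h 23 min, regular 40 h 0 min.

Regular 40.00 hours, overtime 6.38 hours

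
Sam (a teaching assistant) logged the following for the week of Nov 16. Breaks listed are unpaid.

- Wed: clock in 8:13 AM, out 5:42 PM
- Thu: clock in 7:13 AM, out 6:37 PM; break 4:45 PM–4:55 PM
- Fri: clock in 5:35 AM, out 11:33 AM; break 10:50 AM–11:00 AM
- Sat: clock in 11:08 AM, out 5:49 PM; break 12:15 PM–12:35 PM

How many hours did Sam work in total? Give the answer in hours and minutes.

Wed: 8:13 AM–5:42 PM = 9 h 29 min
Thu: 7:13 AM–6:37 PM = 11 h 24 min; less 10 min break → 11 h 14 min
Fri: 5:35 AM–11:33 AM = 5 h 58 min; less 10 min break → 5 h 48 min
Sat: 11:08 AM–5:49 PM = 6 h 41 min; less 20 min break → 6 h 21 min
Total: 9 h 29 min + 11 h 14 min + 5 h 48 min + 6 h 21 min = 32 h 52 min.

32 h 52 min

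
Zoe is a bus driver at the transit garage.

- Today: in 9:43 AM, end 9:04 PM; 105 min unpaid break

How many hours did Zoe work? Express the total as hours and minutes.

Today: 9:43 AM–9:04 PM = 11 h 21 min; less 105 min break → 9 h 36 min

9 h 36 min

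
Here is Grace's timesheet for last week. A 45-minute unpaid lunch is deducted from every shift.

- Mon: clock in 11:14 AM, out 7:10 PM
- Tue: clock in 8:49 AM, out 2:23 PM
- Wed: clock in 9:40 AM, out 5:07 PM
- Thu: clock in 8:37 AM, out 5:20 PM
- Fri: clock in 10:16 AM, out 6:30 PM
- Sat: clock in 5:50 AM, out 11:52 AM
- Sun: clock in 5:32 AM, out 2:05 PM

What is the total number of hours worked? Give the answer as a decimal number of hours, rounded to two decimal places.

47.23 hours

Mon: 11:14 AM–7:10 PM = 7 h 56 min; less 45 min break → 7 h 11 min
Tue: 8:49 AM–2:23 PM = 5 h 34 min; less 45 min break → 4 h 49 min
Wed: 9:40 AM–5:07 PM = 7 h 27 min; less 45 min break → 6 h 42 min
Thu: 8:37 AM–5:20 PM = 8 h 43 min; less 45 min break → 7 h 58 min
Fri: 10:16 AM–6:30 PM = 8 h 14 min; less 45 min break → 7 h 29 min
Sat: 5:50 AM–11:52 AM = 6 h 2 min; less 45 min break → 5 h 17 min
Sun: 5:32 AM–2:05 PM = 8 h 33 min; less 45 min break → 7 h 48 min
Total: 7 h 11 min + 4 h 49 min + 6 h 42 min + 7 h 58 min + 7 h 29 min + 5 h 17 min + 7 h 48 min = 47 h 14 min.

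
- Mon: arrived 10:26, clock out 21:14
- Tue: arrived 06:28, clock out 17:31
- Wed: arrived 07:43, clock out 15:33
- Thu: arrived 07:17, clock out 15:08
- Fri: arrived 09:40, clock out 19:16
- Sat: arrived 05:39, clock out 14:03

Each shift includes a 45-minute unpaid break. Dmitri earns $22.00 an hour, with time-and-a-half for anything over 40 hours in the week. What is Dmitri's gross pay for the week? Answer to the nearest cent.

Mon: 10:26–21:14 = 10 h 48 min; less 45 min break → 10 h 3 min
Tue: 06:28–17:31 = 11 h 3 min; less 45 min break → 10 h 18 min
Wed: 07:43–15:33 = 7 h 50 min; less 45 min break → 7 h 5 min
Thu: 07:17–15:08 = 7 h 51 min; less 45 min break → 7 h 6 min
Fri: 09:40–19:16 = 9 h 36 min; less 45 min break → 8 h 51 min
Sat: 05:39–14:03 = 8 h 24 min; less 45 min break → 7 h 39 min
Total worked: 51 h 2 min = 3062 min.
Regular 40 h 0 min = 2400 min at $22.00/h; overtime 11 h 2 min = 662 min at $33.00/h.
Pay = (2400 × $22.00 + 662 × $33.00) ÷ 60 = $1244.10.

$1244.10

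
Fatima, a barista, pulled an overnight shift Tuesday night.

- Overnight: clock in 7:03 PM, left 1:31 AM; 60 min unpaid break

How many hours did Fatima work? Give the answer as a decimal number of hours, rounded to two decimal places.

Overnight: 7:03 PM → midnight = 4 h 57 min; midnight → 1:31 AM = 1 h 31 min; span 6 h 28 min; less 60 min break → 5 h 28 min

5.47 hours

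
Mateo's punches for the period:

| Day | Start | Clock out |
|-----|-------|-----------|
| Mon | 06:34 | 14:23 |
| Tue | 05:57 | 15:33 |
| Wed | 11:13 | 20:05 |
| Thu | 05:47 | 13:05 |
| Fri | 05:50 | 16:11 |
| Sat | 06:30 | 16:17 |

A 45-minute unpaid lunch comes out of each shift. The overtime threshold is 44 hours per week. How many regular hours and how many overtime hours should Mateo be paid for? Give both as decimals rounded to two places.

Regular 44.00 hours, overtime 5.22 hours

Mon: 06:34–14:23 = 7 h 49 min; less 45 min break → 7 h 4 min
Tue: 05:57–15:33 = 9 h 36 min; less 45 min break → 8 h 51 min
Wed: 11:13–20:05 = 8 h 52 min; less 45 min break → 8 h 7 min
Thu: 05:47–13:05 = 7 h 18 min; less 45 min break → 6 h 33 min
Fri: 05:50–16:11 = 10 h 21 min; less 45 min break → 9 h 36 min
Sat: 06:30–16:17 = 9 h 47 min; less 45 min break → 9 h 2 min
Total worked: 49 h 13 min = 49.22 h.
Threshold 44 h → overtime 5 h 13 min, regular 44 h 0 min.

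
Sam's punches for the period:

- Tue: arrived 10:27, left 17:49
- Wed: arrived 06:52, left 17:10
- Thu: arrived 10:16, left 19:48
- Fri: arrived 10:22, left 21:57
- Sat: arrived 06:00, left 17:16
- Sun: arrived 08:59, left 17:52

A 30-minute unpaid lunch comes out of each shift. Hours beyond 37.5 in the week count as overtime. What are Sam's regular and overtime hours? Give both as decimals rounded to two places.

Tue: 10:27–17:49 = 7 h 22 min; less 30 min break → 6 h 52 min
Wed: 06:52–17:10 = 10 h 18 min; less 30 min break → 9 h 48 min
Thu: 10:16–19:48 = 9 h 32 min; less 30 min break → 9 h 2 min
Fri: 10:22–21:57 = 11 h 35 min; less 30 min break → 11 h 5 min
Sat: 06:00–17:16 = 11 h 16 min; less 30 min break → 10 h 46 min
Sun: 08:59–17:52 = 8 h 53 min; less 30 min break → 8 h 23 min
Total worked: 55 h 56 min = 55.93 h.
Threshold 37.5 h → overtime 18 h 26 min, regular 37 h 30 min.

Regular 37.50 hours, overtime 18.43 hours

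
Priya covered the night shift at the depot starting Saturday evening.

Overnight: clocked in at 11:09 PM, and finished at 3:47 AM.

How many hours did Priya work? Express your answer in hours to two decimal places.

4.63 hours

Overnight: 11:09 PM → midnight = 0 h 51 min; midnight → 3:47 AM = 3 h 47 min; span 4 h 38 min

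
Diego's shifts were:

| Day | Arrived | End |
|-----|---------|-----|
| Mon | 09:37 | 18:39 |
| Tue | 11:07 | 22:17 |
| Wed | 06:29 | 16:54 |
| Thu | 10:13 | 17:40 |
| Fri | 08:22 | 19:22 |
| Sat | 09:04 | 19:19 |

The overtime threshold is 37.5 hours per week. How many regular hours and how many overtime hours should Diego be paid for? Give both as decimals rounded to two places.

Regular 37.50 hours, overtime 21.82 hours

Mon: 09:37–18:39 = 9 h 2 min
Tue: 11:07–22:17 = 11 h 10 min
Wed: 06:29–16:54 = 10 h 25 min
Thu: 10:13–17:40 = 7 h 27 min
Fri: 08:22–19:22 = 11 h 0 min
Sat: 09:04–19:19 = 10 h 15 min
Total worked: 59 h 19 min = 59.32 h.
Threshold 37.5 h → overtime 21 h 49 min, regular 37 h 30 min.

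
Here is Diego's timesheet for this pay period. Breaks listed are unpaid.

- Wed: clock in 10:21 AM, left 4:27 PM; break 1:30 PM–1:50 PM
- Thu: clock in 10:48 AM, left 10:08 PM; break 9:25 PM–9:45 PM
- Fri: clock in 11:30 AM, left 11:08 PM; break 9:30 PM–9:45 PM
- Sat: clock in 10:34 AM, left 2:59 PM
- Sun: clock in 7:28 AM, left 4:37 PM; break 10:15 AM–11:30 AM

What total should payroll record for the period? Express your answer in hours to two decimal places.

Wed: 10:21 AM–4:27 PM = 6 h 6 min; less 20 min break → 5 h 46 min
Thu: 10:48 AM–10:08 PM = 11 h 20 min; less 20 min break → 11 h 0 min
Fri: 11:30 AM–11:08 PM = 11 h 38 min; less 15 min break → 11 h 23 min
Sat: 10:34 AM–2:59 PM = 4 h 25 min
Sun: 7:28 AM–4:37 PM = 9 h 9 min; less 75 min break → 7 h 54 min
Total: 5 h 46 min + 11 h 0 min + 11 h 23 min + 4 h 25 min + 7 h 54 min = 40 h 28 min.

40.47 hours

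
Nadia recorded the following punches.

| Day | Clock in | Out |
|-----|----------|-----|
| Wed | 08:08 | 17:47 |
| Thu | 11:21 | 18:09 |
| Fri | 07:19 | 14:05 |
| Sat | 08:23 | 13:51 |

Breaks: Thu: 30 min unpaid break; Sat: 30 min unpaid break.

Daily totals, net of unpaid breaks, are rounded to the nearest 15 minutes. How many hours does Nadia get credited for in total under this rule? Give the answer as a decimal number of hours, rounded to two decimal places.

27.75 hours

Wed: 08:08–17:47 = 9 h 39 min → rounds to 9 h 45 min
Thu: 11:21–18:09 = 6 h 48 min − 30 min = 6 h 18 min → rounds to 6 h 15 min
Fri: 07:19–14:05 = 6 h 46 min → rounds to 6 h 45 min
Sat: 08:23–13:51 = 5 h 28 min − 30 min = 4 h 58 min → rounds to 5 h 0 min
Total credited: 27 h 45 min.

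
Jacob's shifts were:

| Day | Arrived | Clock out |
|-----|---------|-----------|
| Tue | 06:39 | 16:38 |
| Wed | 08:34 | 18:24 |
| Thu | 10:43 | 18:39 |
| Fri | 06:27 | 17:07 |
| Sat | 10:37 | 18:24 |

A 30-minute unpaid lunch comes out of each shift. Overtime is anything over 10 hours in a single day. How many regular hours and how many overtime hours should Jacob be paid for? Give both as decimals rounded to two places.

Regular 43.53 hours, overtime 0.17 hours

Tue: 06:39–16:38 = 9 h 59 min; less 30 min break → 9 h 29 min
Wed: 08:34–18:24 = 9 h 50 min; less 30 min break → 9 h 20 min
Thu: 10:43–18:39 = 7 h 56 min; less 30 min break → 7 h 26 min
Fri: 06:27–17:07 = 10 h 40 min; less 30 min break → 10 h 10 min
Sat: 10:37–18:24 = 7 h 47 min; less 30 min break → 7 h 17 min
Tue reg 9 h 29 min / OT 0 h 0 min; Wed reg 9 h 20 min / OT 0 h 0 min; Thu reg 7 h 26 min / OT 0 h 0 min; Fri reg 10 h 0 min / OT 0 h 10 min; Sat reg 7 h 17 min / OT 0 h 0 min.
Totals: regular 43 h 32 min, overtime 0 h 10 min.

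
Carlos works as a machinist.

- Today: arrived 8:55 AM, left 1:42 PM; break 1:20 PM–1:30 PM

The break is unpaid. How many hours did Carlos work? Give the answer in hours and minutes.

Today: 8:55 AM–1:42 PM = 4 h 47 min; less 10 min break → 4 h 37 min

4 h 37 min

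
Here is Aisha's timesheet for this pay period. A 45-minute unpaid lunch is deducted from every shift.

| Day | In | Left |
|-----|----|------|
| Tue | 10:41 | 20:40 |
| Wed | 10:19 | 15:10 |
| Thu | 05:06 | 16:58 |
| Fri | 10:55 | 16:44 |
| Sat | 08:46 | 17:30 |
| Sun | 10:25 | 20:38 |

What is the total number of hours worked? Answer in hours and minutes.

46 h 58 min

Tue: 10:41–20:40 = 9 h 59 min; less 45 min break → 9 h 14 min
Wed: 10:19–15:10 = 4 h 51 min; less 45 min break → 4 h 6 min
Thu: 05:06–16:58 = 11 h 52 min; less 45 min break → 11 h 7 min
Fri: 10:55–16:44 = 5 h 49 min; less 45 min break → 5 h 4 min
Sat: 08:46–17:30 = 8 h 44 min; less 45 min break → 7 h 59 min
Sun: 10:25–20:38 = 10 h 13 min; less 45 min break → 9 h 28 min
Total: 9 h 14 min + 4 h 6 min + 11 h 7 min + 5 h 4 min + 7 h 59 min + 9 h 28 min = 46 h 58 min.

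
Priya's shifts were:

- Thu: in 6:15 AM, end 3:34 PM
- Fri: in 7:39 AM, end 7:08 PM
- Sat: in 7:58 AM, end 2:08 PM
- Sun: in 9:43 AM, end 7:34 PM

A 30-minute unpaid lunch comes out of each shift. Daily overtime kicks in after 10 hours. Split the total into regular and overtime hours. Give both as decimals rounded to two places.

Thu: 6:15 AM–3:34 PM = 9 h 19 min; less 30 min break → 8 h 49 min
Fri: 7:39 AM–7:08 PM = 11 h 29 min; less 30 min break → 10 h 59 min
Sat: 7:58 AM–2:08 PM = 6 h 10 min; less 30 min break → 5 h 40 min
Sun: 9:43 AM–7:34 PM = 9 h 51 min; less 30 min break → 9 h 21 min
Thu reg 8 h 49 min / OT 0 h 0 min; Fri reg 10 h 0 min / OT 0 h 59 min; Sat reg 5 h 40 min / OT 0 h 0 min; Sun reg 9 h 21 min / OT 0 h 0 min.
Totals: regular 33 h 50 min, overtime 0 h 59 min.

Regular 33.83 hours, overtime 0.98 hours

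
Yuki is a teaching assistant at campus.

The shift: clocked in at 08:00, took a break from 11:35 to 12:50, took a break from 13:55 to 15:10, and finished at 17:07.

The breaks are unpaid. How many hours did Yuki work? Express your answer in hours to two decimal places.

The shift: 08:00–17:07 = 9 h 7 min; less 150 min break → 6 h 37 min

6.62 hours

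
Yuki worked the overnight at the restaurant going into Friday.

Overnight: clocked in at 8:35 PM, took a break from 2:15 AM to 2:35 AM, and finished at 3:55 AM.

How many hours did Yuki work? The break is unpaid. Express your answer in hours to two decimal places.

7.00 hours

Overnight: 8:35 PM → midnight = 3 h 25 min; midnight → 3:55 AM = 3 h 55 min; span 7 h 20 min; less 20 min break → 7 h 0 min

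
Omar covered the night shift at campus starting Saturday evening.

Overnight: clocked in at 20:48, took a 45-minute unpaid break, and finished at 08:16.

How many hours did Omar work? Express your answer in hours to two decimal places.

Overnight: 20:48 → midnight = 3 h 12 min; midnight → 08:16 = 8 h 16 min; span 11 h 28 min; less 45 min break → 10 h 43 min

10.72 hours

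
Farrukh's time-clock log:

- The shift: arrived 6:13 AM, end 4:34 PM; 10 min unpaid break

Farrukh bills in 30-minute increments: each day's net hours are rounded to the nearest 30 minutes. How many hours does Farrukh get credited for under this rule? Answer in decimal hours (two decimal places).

The shift: 6:13 AM–4:34 PM = 10 h 21 min − 10 min = 10 h 11 min → rounds to 10 h 0 min

10.00 hours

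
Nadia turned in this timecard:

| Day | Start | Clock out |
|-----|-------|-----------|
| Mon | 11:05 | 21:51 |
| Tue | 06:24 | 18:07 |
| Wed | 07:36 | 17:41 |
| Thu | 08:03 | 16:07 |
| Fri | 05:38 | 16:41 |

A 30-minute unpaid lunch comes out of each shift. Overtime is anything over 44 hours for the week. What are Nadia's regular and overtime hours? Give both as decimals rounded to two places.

Regular 44.00 hours, overtime 5.18 hours

Mon: 11:05–21:51 = 10 h 46 min; less 30 min break → 10 h 16 min
Tue: 06:24–18:07 = 11 h 43 min; less 30 min break → 11 h 13 min
Wed: 07:36–17:41 = 10 h 5 min; less 30 min break → 9 h 35 min
Thu: 08:03–16:07 = 8 h 4 min; less 30 min break → 7 h 34 min
Fri: 05:38–16:41 = 11 h 3 min; less 30 min break → 10 h 33 min
Total worked: 49 h 11 min = 49.18 h.
Threshold 44 h → overtime 5 h 11 min, regular 44 h 0 min.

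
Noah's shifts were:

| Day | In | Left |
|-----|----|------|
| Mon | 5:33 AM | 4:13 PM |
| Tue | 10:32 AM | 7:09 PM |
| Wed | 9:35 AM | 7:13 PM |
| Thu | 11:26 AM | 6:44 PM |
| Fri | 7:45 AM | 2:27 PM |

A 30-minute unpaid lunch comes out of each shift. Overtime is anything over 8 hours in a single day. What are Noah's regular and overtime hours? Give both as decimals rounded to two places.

Mon: 5:33 AM–4:13 PM = 10 h 40 min; less 30 min break → 10 h 10 min
Tue: 10:32 AM–7:09 PM = 8 h 37 min; less 30 min break → 8 h 7 min
Wed: 9:35 AM–7:13 PM = 9 h 38 min; less 30 min break → 9 h 8 min
Thu: 11:26 AM–6:44 PM = 7 h 18 min; less 30 min break → 6 h 48 min
Fri: 7:45 AM–2:27 PM = 6 h 42 min; less 30 min break → 6 h 12 min
Mon reg 8 h 0 min / OT 2 h 10 min; Tue reg 8 h 0 min / OT 0 h 7 min; Wed reg 8 h 0 min / OT 1 h 8 min; Thu reg 6 h 48 min / OT 0 h 0 min; Fri reg 6 h 12 min / OT 0 h 0 min.
Totals: regular 37 h 0 min, overtime 3 h 25 min.

Regular 37.00 hours, overtime 3.42 hours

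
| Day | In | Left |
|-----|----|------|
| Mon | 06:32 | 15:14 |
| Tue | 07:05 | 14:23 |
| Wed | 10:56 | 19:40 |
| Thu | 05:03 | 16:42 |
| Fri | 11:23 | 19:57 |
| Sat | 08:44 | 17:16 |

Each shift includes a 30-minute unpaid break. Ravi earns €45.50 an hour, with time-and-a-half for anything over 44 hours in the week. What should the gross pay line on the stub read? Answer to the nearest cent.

Mon: 06:32–15:14 = 8 h 42 min; less 30 min break → 8 h 12 min
Tue: 07:05–14:23 = 7 h 18 min; less 30 min break → 6 h 48 min
Wed: 10:56–19:40 = 8 h 44 min; less 30 min break → 8 h 14 min
Thu: 05:03–16:42 = 11 h 39 min; less 30 min break → 11 h 9 min
Fri: 11:23–19:57 = 8 h 34 min; less 30 min break → 8 h 4 min
Sat: 08:44–17:16 = 8 h 32 min; less 30 min break → 8 h 2 min
Total worked: 50 h 29 min = 3029 min.
Regular 44 h 0 min = 2640 min at €45.50/h; overtime 6 h 29 min = 389 min at €68.25/h.
Pay = (2640 × €45.50 + 389 × €68.25) ÷ 60 = €2444.49.

€2444.49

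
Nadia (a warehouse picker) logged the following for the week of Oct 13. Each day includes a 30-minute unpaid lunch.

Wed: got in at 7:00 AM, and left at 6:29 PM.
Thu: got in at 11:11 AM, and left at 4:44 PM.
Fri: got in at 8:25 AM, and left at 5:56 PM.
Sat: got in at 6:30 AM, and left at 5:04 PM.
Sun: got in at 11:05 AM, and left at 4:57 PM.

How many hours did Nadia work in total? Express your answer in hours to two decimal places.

Wed: 7:00 AM–6:29 PM = 11 h 29 min; less 30 min break → 10 h 59 min
Thu: 11:11 AM–4:44 PM = 5 h 33 min; less 30 min break → 5 h 3 min
Fri: 8:25 AM–5:56 PM = 9 h 31 min; less 30 min break → 9 h 1 min
Sat: 6:30 AM–5:04 PM = 10 h 34 min; less 30 min break → 10 h 4 min
Sun: 11:05 AM–4:57 PM = 5 h 52 min; less 30 min break → 5 h 22 min
Total: 10 h 59 min + 5 h 3 min + 9 h 1 min + 10 h 4 min + 5 h 22 min = 40 h 29 min.

40.48 hours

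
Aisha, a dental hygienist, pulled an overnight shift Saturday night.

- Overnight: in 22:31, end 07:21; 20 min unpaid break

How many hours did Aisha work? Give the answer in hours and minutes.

Overnight: 22:31 → midnight = 1 h 29 min; midnight → 07:21 = 7 h 21 min; span 8 h 50 min; less 20 min break → 8 h 30 min

8 h 30 min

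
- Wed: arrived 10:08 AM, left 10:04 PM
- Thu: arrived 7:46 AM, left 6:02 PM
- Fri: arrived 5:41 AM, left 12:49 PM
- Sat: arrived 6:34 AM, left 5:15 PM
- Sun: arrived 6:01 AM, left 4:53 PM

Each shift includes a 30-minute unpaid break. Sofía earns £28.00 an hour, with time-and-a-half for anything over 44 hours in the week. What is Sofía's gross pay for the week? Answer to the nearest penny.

£1416.10

Wed: 10:08 AM–10:04 PM = 11 h 56 min; less 30 min break → 11 h 26 min
Thu: 7:46 AM–6:02 PM = 10 h 16 min; less 30 min break → 9 h 46 min
Fri: 5:41 AM–12:49 PM = 7 h 8 min; less 30 min break → 6 h 38 min
Sat: 6:34 AM–5:15 PM = 10 h 41 min; less 30 min break → 10 h 11 min
Sun: 6:01 AM–4:53 PM = 10 h 52 min; less 30 min break → 10 h 22 min
Total worked: 48 h 23 min = 2903 min.
Regular 44 h 0 min = 2640 min at £28.00/h; overtime 4 h 23 min = 263 min at £42.00/h.
Pay = (2640 × £28.00 + 263 × £42.00) ÷ 60 = £1416.10.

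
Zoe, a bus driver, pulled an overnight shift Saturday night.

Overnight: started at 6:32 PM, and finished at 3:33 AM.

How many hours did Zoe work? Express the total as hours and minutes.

Overnight: 6:32 PM → midnight = 5 h 28 min; midnight → 3:33 AM = 3 h 33 min; span 9 h 1 min

9 h 1 min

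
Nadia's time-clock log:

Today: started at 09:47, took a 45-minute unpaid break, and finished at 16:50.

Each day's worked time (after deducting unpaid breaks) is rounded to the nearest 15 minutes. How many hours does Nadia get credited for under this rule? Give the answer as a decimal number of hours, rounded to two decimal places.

6.25 hours

Today: 09:47–16:50 = 7 h 3 min − 45 min = 6 h 18 min → rounds to 6 h 15 min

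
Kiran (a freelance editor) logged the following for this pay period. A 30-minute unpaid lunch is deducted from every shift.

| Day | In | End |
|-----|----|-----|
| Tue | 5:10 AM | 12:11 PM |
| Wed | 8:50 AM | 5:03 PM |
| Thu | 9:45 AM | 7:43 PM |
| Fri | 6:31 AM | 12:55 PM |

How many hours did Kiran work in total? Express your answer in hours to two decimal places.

29.60 hours

Tue: 5:10 AM–12:11 PM = 7 h 1 min; less 30 min break → 6 h 31 min
Wed: 8:50 AM–5:03 PM = 8 h 13 min; less 30 min break → 7 h 43 min
Thu: 9:45 AM–7:43 PM = 9 h 58 min; less 30 min break → 9 h 28 min
Fri: 6:31 AM–12:55 PM = 6 h 24 min; less 30 min break → 5 h 54 min
Total: 6 h 31 min + 7 h 43 min + 9 h 28 min + 5 h 54 min = 29 h 36 min.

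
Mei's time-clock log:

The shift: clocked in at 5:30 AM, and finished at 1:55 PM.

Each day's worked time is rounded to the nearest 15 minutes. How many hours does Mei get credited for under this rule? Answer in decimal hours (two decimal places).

The shift: 5:30 AM–1:55 PM = 8 h 25 min → rounds to 8 h 30 min

8.50 hours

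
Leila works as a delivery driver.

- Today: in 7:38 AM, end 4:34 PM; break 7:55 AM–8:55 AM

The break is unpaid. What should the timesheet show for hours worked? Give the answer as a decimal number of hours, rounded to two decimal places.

Today: 7:38 AM–4:34 PM = 8 h 56 min; less 60 min break → 7 h 56 min

7.93 hours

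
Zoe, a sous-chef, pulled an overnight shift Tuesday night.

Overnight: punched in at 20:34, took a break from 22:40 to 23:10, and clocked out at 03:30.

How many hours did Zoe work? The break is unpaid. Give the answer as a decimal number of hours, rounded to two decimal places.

6.43 hours

Overnight: 20:34 → midnight = 3 h 26 min; midnight → 03:30 = 3 h 30 min; span 6 h 56 min; less 30 min break → 6 h 26 min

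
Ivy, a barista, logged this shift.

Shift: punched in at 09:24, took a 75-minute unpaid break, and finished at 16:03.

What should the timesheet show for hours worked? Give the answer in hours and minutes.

Shift: 09:24–16:03 = 6 h 39 min; less 75 min break → 5 h 24 min

5 h 24 min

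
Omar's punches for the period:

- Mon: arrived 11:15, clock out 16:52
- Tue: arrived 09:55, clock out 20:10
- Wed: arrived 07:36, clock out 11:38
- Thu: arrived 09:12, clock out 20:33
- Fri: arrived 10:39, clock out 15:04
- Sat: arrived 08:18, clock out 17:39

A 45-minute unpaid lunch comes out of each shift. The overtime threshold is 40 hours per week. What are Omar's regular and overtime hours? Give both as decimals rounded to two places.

Mon: 11:15–16:52 = 5 h 37 min; less 45 min break → 4 h 52 min
Tue: 09:55–20:10 = 10 h 15 min; less 45 min break → 9 h 30 min
Wed: 07:36–11:38 = 4 h 2 min; less 45 min break → 3 h 17 min
Thu: 09:12–20:33 = 11 h 21 min; less 45 min break → 10 h 36 min
Fri: 10:39–15:04 = 4 h 25 min; less 45 min break → 3 h 40 min
Sat: 08:18–17:39 = 9 h 21 min; less 45 min break → 8 h 36 min
Total worked: 40 h 31 min = 40.52 h.
Threshold 40 h → overtime 0 h 31 min, regular 40 h 0 min.

Regular 40.00 hours, overtime 0.52 hours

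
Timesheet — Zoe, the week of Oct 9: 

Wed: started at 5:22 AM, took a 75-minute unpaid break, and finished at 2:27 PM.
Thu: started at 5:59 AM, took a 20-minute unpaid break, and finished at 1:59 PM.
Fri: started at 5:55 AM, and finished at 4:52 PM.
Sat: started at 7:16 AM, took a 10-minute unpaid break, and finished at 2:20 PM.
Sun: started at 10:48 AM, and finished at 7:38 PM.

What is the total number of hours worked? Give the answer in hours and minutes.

42 h 11 min

Wed: 5:22 AM–2:27 PM = 9 h 5 min; less 75 min break → 7 h 50 min
Thu: 5:59 AM–1:59 PM = 8 h 0 min; less 20 min break → 7 h 40 min
Fri: 5:55 AM–4:52 PM = 10 h 57 min
Sat: 7:16 AM–2:20 PM = 7 h 4 min; less 10 min break → 6 h 54 min
Sun: 10:48 AM–7:38 PM = 8 h 50 min
Total: 7 h 50 min + 7 h 40 min + 10 h 57 min + 6 h 54 min + 8 h 50 min = 42 h 11 min.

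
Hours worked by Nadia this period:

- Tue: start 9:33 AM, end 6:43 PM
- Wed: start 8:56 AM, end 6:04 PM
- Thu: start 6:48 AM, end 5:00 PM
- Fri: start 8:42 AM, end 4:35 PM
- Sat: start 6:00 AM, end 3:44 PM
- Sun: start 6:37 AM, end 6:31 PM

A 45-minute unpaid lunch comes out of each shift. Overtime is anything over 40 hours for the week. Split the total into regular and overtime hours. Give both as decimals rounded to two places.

Tue: 9:33 AM–6:43 PM = 9 h 10 min; less 45 min break → 8 h 25 min
Wed: 8:56 AM–6:04 PM = 9 h 8 min; less 45 min break → 8 h 23 min
Thu: 6:48 AM–5:00 PM = 10 h 12 min; less 45 min break → 9 h 27 min
Fri: 8:42 AM–4:35 PM = 7 h 53 min; less 45 min break → 7 h 8 min
Sat: 6:00 AM–3:44 PM = 9 h 44 min; less 45 min break → 8 h 59 min
Sun: 6:37 AM–6:31 PM = 11 h 54 min; less 45 min break → 11 h 9 min
Total worked: 53 h 31 min = 53.52 h.
Threshold 40 h → overtime 13 h 31 min, regular 40 h 0 min.

Regular 40.00 hours, overtime 13.52 hours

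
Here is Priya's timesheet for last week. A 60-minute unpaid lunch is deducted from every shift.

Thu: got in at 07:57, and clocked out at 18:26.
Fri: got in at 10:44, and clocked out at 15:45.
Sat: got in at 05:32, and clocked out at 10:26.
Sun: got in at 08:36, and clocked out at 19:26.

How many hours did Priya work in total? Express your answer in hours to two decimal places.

Thu: 07:57–18:26 = 10 h 29 min; less 60 min break → 9 h 29 min
Fri: 10:44–15:45 = 5 h 1 min; less 60 min break → 4 h 1 min
Sat: 05:32–10:26 = 4 h 54 min; less 60 min break → 3 h 54 min
Sun: 08:36–19:26 = 10 h 50 min; less 60 min break → 9 h 50 min
Total: 9 h 29 min + 4 h 1 min + 3 h 54 min + 9 h 50 min = 27 h 14 min.

27.23 hours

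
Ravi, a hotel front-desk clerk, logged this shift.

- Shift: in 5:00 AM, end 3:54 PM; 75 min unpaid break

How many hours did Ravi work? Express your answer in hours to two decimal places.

Shift: 5:00 AM–3:54 PM = 10 h 54 min; less 75 min break → 9 h 39 min

9.65 hours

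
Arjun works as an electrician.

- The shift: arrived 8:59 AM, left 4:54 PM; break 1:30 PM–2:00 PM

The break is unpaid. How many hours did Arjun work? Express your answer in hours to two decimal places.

The shift: 8:59 AM–4:54 PM = 7 h 55 min; less 30 min break → 7 h 25 min

7.42 hours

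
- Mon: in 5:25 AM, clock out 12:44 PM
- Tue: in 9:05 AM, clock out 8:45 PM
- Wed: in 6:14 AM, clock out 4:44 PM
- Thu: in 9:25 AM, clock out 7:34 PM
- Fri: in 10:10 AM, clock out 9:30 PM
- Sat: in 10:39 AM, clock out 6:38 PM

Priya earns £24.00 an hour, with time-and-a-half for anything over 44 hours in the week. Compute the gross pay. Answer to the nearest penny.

Mon: 5:25 AM–12:44 PM = 7 h 19 min
Tue: 9:05 AM–8:45 PM = 11 h 40 min
Wed: 6:14 AM–4:44 PM = 10 h 30 min
Thu: 9:25 AM–7:34 PM = 10 h 9 min
Fri: 10:10 AM–9:30 PM = 11 h 20 min
Sat: 10:39 AM–6:38 PM = 7 h 59 min
Total worked: 58 h 57 min = 3537 min.
Regular 44 h 0 min = 2640 min at £24.00/h; overtime 14 h 57 min = 897 min at £36.00/h.
Pay = (2640 × £24.00 + 897 × £36.00) ÷ 60 = £1594.20.

£1594.20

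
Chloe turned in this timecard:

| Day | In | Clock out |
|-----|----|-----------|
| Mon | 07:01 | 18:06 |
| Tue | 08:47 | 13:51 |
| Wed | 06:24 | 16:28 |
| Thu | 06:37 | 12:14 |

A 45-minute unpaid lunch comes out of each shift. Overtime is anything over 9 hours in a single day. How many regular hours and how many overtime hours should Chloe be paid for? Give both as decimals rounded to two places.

Regular 27.18 hours, overtime 1.65 hours

Mon: 07:01–18:06 = 11 h 5 min; less 45 min break → 10 h 20 min
Tue: 08:47–13:51 = 5 h 4 min; less 45 min break → 4 h 19 min
Wed: 06:24–16:28 = 10 h 4 min; less 45 min break → 9 h 19 min
Thu: 06:37–12:14 = 5 h 37 min; less 45 min break → 4 h 52 min
Mon reg 9 h 0 min / OT 1 h 20 min; Tue reg 4 h 19 min / OT 0 h 0 min; Wed reg 9 h 0 min / OT 0 h 19 min; Thu reg 4 h 52 min / OT 0 h 0 min.
Totals: regular 27 h 11 min, overtime 1 h 39 min.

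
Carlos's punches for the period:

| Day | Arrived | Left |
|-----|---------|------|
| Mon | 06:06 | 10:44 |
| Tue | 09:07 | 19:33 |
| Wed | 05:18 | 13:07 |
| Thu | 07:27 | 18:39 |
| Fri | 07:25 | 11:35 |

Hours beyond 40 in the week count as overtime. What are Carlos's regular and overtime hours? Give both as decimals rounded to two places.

Regular 38.25 hours, overtime 0.00 hours

Mon: 06:06–10:44 = 4 h 38 min
Tue: 09:07–19:33 = 10 h 26 min
Wed: 05:18–13:07 = 7 h 49 min
Thu: 07:27–18:39 = 11 h 12 min
Fri: 07:25–11:35 = 4 h 10 min
Total worked: 38 h 15 min = 38.25 h.
Threshold 40 h → overtime 0 h 0 min, regular 38 h 15 min.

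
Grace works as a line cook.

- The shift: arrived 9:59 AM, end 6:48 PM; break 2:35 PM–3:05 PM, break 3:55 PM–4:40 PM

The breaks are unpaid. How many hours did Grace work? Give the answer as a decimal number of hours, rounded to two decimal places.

7.57 hours

The shift: 9:59 AM–6:48 PM = 8 h 49 min; less 75 min break → 7 h 34 min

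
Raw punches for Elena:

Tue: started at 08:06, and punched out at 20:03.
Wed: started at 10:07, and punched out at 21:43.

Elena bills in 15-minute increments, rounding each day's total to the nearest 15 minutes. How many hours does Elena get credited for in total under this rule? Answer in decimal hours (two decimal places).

Tue: 08:06–20:03 = 11 h 57 min → rounds to 12 h 0 min
Wed: 10:07–21:43 = 11 h 36 min → rounds to 11 h 30 min
Total credited: 23 h 30 min.

23.50 hours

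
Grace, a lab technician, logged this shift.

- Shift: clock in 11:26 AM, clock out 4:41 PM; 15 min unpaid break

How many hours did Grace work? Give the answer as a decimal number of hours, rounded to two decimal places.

Shift: 11:26 AM–4:41 PM = 5 h 15 min; less 15 min break → 5 h 0 min

5.00 hours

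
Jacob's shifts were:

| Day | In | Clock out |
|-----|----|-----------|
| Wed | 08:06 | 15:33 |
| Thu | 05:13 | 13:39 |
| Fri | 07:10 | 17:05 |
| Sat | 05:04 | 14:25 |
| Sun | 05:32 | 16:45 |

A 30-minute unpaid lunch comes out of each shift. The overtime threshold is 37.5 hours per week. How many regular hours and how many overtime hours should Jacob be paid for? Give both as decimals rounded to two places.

Wed: 08:06–15:33 = 7 h 27 min; less 30 min break → 6 h 57 min
Thu: 05:13–13:39 = 8 h 26 min; less 30 min break → 7 h 56 min
Fri: 07:10–17:05 = 9 h 55 min; less 30 min break → 9 h 25 min
Sat: 05:04–14:25 = 9 h 21 min; less 30 min break → 8 h 51 min
Sun: 05:32–16:45 = 11 h 13 min; less 30 min break → 10 h 43 min
Total worked: 43 h 52 min = 43.87 h.
Threshold 37.5 h → overtime 6 h 22 min, regular 37 h 30 min.

Regular 37.50 hours, overtime 6.37 hours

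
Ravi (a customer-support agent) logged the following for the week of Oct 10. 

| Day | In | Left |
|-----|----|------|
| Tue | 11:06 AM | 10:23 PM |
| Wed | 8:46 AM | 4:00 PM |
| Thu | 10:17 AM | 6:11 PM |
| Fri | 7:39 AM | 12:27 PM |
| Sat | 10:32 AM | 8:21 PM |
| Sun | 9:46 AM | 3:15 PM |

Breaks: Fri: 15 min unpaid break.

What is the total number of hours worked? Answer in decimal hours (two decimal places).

46.27 hours

Tue: 11:06 AM–10:23 PM = 11 h 17 min
Wed: 8:46 AM–4:00 PM = 7 h 14 min
Thu: 10:17 AM–6:11 PM = 7 h 54 min
Fri: 7:39 AM–12:27 PM = 4 h 48 min; less 15 min break → 4 h 33 min
Sat: 10:32 AM–8:21 PM = 9 h 49 min
Sun: 9:46 AM–3:15 PM = 5 h 29 min
Total: 11 h 17 min + 7 h 14 min + 7 h 54 min + 4 h 33 min + 9 h 49 min + 5 h 29 min = 46 h 16 min.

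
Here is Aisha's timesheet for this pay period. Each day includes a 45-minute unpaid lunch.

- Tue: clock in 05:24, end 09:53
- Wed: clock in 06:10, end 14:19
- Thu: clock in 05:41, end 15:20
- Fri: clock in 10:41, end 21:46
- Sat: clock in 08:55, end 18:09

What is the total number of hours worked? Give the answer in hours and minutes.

Tue: 05:24–09:53 = 4 h 29 min; less 45 min break → 3 h 44 min
Wed: 06:10–14:19 = 8 h 9 min; less 45 min break → 7 h 24 min
Thu: 05:41–15:20 = 9 h 39 min; less 45 min break → 8 h 54 min
Fri: 10:41–21:46 = 11 h 5 min; less 45 min break → 10 h 20 min
Sat: 08:55–18:09 = 9 h 14 min; less 45 min break → 8 h 29 min
Total: 3 h 44 min + 7 h 24 min + 8 h 54 min + 10 h 20 min + 8 h 29 min = 38 h 51 min.

38 h 51 min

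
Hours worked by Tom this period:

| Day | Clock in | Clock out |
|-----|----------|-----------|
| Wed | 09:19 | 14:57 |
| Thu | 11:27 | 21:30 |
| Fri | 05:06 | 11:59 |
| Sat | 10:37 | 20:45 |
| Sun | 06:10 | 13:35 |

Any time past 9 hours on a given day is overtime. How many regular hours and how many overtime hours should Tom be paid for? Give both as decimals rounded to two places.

Regular 37.93 hours, overtime 2.18 hours

Wed: 09:19–14:57 = 5 h 38 min
Thu: 11:27–21:30 = 10 h 3 min
Fri: 05:06–11:59 = 6 h 53 min
Sat: 10:37–20:45 = 10 h 8 min
Sun: 06:10–13:35 = 7 h 25 min
Wed reg 5 h 38 min / OT 0 h 0 min; Thu reg 9 h 0 min / OT 1 h 3 min; Fri reg 6 h 53 min / OT 0 h 0 min; Sat reg 9 h 0 min / OT 1 h 8 min; Sun reg 7 h 25 min / OT 0 h 0 min.
Totals: regular 37 h 56 min, overtime 2 h 11 min.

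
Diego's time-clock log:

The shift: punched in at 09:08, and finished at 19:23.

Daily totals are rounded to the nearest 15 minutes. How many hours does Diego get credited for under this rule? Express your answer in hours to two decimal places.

The shift: 09:08–19:23 = 10 h 15 min → rounds to 10 h 15 min

10.25 hours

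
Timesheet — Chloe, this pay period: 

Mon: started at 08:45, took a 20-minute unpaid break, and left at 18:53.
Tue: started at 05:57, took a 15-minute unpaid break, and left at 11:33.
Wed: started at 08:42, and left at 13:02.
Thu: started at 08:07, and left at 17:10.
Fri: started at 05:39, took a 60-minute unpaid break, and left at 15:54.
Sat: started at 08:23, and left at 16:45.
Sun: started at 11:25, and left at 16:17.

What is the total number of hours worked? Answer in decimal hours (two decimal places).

Mon: 08:45–18:53 = 10 h 8 min; less 20 min break → 9 h 48 min
Tue: 05:57–11:33 = 5 h 36 min; less 15 min break → 5 h 21 min
Wed: 08:42–13:02 = 4 h 20 min
Thu: 08:07–17:10 = 9 h 3 min
Fri: 05:39–15:54 = 10 h 15 min; less 60 min break → 9 h 15 min
Sat: 08:23–16:45 = 8 h 22 min
Sun: 11:25–16:17 = 4 h 52 min
Total: 9 h 48 min + 5 h 21 min + 4 h 20 min + 9 h 3 min + 9 h 15 min + 8 h 22 min + 4 h 52 min = 51 h 1 min.

51.02 hours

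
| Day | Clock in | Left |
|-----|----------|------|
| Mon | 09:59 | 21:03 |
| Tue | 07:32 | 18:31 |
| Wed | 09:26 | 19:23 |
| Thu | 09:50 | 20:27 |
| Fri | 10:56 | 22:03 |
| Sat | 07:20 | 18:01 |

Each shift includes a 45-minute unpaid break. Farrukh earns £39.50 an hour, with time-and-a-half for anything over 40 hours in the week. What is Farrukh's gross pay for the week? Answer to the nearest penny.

Mon: 09:59–21:03 = 11 h 4 min; less 45 min break → 10 h 19 min
Tue: 07:32–18:31 = 10 h 59 min; less 45 min break → 10 h 14 min
Wed: 09:26–19:23 = 9 h 57 min; less 45 min break → 9 h 12 min
Thu: 09:50–20:27 = 10 h 37 min; less 45 min break → 9 h 52 min
Fri: 10:56–22:03 = 11 h 7 min; less 45 min break → 10 h 22 min
Sat: 07:20–18:01 = 10 h 41 min; less 45 min break → 9 h 56 min
Total worked: 59 h 55 min = 3595 min.
Regular 40 h 0 min = 2400 min at £39.50/h; overtime 19 h 55 min = 1195 min at £59.25/h.
Pay = (2400 × £39.50 + 1195 × £59.25) ÷ 60 = £2760.06.

£2760.06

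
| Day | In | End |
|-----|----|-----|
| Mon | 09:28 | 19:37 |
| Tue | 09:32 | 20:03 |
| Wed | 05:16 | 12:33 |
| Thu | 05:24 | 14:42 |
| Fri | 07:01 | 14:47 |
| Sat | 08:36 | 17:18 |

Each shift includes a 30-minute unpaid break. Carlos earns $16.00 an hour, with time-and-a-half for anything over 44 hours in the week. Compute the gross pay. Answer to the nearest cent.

Mon: 09:28–19:37 = 10 h 9 min; less 30 min break → 9 h 39 min
Tue: 09:32–20:03 = 10 h 31 min; less 30 min break → 10 h 1 min
Wed: 05:16–12:33 = 7 h 17 min; less 30 min break → 6 h 47 min
Thu: 05:24–14:42 = 9 h 18 min; less 30 min break → 8 h 48 min
Fri: 07:01–14:47 = 7 h 46 min; less 30 min break → 7 h 16 min
Sat: 08:36–17:18 = 8 h 42 min; less 30 min break → 8 h 12 min
Total worked: 50 h 43 min = 3043 min.
Regular 44 h 0 min = 2640 min at $16.00/h; overtime 6 h 43 min = 403 min at $24.00/h.
Pay = (2640 × $16.00 + 403 × $24.00) ÷ 60 = $865.20.

$865.20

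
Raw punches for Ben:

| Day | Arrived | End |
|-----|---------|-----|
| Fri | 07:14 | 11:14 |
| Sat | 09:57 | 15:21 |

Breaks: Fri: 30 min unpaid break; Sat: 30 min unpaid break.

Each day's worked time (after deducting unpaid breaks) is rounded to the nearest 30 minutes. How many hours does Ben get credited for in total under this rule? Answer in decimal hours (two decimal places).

8.50 hours

Fri: 07:14–11:14 = 4 h 0 min − 30 min = 3 h 30 min → rounds to 3 h 30 min
Sat: 09:57–15:21 = 5 h 24 min − 30 min = 4 h 54 min → rounds to 5 h 0 min
Total credited: 8 h 30 min.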